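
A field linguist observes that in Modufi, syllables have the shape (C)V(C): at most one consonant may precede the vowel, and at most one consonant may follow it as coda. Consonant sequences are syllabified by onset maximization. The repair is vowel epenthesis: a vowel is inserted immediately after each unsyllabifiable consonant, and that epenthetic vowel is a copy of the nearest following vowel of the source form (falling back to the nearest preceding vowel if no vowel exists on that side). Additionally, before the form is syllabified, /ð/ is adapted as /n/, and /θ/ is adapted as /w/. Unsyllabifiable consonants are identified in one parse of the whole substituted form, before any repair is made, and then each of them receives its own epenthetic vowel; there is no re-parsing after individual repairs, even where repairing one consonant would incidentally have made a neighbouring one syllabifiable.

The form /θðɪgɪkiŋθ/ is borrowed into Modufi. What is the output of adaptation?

Substitution: /θ/ → /w/, /ð/ → /n/, giving /wnɪgɪkiŋw/.
The consonants /w/, /w/ cannot be parsed into a legal (C)V(C) syllable (at most one coda consonant is licensed; onsets are limited to one consonant).
Inserting the epenthetic vowel yields /w/ → /wɪ/, /w/ → /wi/.

wɪnɪgɪkiŋwi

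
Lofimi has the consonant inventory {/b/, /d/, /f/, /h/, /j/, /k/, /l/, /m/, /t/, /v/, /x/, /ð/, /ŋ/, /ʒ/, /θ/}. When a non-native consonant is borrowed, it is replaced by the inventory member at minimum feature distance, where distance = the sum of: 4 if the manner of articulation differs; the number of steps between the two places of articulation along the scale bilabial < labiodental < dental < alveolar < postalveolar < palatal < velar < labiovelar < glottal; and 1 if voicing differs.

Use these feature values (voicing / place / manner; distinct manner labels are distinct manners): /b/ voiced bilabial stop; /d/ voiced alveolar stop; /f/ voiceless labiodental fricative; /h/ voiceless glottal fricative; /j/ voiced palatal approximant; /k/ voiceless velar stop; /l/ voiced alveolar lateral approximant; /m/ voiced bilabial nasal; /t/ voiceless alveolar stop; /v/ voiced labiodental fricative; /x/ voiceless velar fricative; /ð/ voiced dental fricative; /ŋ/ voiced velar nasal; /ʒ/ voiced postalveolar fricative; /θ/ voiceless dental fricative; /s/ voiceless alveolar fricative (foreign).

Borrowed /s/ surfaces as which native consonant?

/θ/ is closest: same manner (fricative), place distance 1 (alveolar→dental), same voicing; total 1. Next closest is /f/ at distance 2.

θ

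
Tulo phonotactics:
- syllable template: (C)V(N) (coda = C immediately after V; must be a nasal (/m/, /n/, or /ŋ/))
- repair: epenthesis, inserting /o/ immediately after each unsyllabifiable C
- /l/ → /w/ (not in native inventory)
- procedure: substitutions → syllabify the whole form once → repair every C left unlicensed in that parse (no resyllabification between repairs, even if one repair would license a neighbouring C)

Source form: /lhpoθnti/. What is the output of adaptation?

Substitution: /l/ → /w/, giving /whpoθnti/.
Syllabifying with onset maximization leaves /w/, /h/, /θ/, /n/ stranded (only a nasal (/m/, /n/, or /ŋ/) is licensed in coda position; onsets are limited to one consonant).
Each unlicensed consonant becomes the onset of a new syllable: /w/ → /wo/, /h/ → /ho/, /θ/ → /θo/, /n/ → /no/.

wohopoθonoti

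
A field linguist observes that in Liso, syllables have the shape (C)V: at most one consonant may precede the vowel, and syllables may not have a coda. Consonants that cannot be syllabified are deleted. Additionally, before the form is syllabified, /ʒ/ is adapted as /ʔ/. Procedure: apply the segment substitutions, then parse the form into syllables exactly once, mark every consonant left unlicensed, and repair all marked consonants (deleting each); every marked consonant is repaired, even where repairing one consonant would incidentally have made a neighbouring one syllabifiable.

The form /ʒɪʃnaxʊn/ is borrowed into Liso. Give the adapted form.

Substitution: /ʒ/ → /ʔ/, giving /ʔɪʃnaxʊn/.
Syllabifying with onset maximization leaves /ʃ/, /n/ stranded (no codas are permitted; onsets are limited to one consonant).
Deleting the stranded consonants removes /ʃ/, /n/.

ʔɪnaxʊ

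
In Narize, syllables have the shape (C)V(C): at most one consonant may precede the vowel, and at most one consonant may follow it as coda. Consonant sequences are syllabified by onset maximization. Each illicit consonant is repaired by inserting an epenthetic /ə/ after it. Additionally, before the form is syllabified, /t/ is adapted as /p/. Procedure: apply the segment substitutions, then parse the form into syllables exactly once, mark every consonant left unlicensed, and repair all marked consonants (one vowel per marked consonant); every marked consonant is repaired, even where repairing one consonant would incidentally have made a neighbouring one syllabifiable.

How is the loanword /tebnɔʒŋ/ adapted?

Substitution: /t/ → /p/, giving /pebnɔʒŋ/.
Syllabifying with onset maximization leaves /ŋ/ stranded (at most one coda consonant is licensed; onsets are limited to one consonant).
Epenthesis after each stranded consonant: /ŋ/ → /ŋə/.

pebnɔʒŋə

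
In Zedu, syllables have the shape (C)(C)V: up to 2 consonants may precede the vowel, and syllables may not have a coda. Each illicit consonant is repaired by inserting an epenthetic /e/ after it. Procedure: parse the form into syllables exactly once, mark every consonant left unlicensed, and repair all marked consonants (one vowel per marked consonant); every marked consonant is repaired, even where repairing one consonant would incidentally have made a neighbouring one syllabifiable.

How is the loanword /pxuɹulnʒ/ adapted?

pxuɹuleneʒe

The consonants /l/, /n/, /ʒ/ cannot be parsed into a legal (C)(C)V syllable (no codas are permitted; onsets may contain at most 2 consonants).
Inserting the epenthetic vowel yields /l/ → /le/, /n/ → /ne/, /ʒ/ → /ʒe/.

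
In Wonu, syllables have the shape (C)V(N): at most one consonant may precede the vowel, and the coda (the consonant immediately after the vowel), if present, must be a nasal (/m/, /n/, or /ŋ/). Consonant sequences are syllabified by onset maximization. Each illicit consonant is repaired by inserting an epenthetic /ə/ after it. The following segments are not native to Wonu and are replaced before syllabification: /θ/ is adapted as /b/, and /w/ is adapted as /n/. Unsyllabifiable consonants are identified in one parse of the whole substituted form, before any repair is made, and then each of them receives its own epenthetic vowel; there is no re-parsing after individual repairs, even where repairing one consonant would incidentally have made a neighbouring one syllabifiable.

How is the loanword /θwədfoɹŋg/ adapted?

bənədəfoɹəŋəgə

Substitution: /θ/ → /b/, /w/ → /n/, giving /bnədfoɹŋg/.
The consonants /b/, /d/, /ɹ/, /ŋ/, /g/ cannot be parsed into a legal (C)V(N) syllable (only a nasal (/m/, /n/, or /ŋ/) is licensed in coda position; onsets are limited to one consonant).
Each unlicensed consonant becomes the onset of a new syllable: /b/ → /bə/, /d/ → /də/, /ɹ/ → /ɹə/, /ŋ/ → /ŋə/, /g/ → /gə/.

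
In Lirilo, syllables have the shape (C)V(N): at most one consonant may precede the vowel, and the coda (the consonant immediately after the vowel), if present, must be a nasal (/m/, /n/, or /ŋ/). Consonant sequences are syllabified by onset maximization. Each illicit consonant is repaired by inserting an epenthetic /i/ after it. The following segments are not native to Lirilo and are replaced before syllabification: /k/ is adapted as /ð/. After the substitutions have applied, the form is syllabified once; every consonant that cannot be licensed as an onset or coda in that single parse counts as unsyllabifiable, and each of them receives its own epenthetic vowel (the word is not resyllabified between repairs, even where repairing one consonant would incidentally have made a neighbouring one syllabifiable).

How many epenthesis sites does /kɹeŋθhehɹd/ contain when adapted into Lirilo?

After substitution the input is /ðɹeŋθhehɹd/.
The unsyllabifiable consonants are /ð/, /θ/, /h/, /ɹ/, /d/; each receives one epenthetic vowel.

5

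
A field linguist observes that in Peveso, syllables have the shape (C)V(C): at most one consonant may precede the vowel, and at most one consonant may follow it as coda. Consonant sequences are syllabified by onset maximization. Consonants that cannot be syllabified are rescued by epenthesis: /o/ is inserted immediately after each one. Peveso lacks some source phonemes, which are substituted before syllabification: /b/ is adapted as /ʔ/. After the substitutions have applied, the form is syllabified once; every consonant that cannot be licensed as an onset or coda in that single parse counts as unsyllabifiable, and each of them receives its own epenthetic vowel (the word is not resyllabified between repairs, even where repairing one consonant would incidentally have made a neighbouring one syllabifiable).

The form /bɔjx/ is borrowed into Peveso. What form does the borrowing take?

Substitution: /b/ → /ʔ/, giving /ʔɔjx/.
The consonants /x/ cannot be parsed into a legal (C)V(C) syllable (at most one coda consonant is licensed; onsets are limited to one consonant).
Each unlicensed consonant becomes the onset of a new syllable: /x/ → /xo/.

ʔɔjxo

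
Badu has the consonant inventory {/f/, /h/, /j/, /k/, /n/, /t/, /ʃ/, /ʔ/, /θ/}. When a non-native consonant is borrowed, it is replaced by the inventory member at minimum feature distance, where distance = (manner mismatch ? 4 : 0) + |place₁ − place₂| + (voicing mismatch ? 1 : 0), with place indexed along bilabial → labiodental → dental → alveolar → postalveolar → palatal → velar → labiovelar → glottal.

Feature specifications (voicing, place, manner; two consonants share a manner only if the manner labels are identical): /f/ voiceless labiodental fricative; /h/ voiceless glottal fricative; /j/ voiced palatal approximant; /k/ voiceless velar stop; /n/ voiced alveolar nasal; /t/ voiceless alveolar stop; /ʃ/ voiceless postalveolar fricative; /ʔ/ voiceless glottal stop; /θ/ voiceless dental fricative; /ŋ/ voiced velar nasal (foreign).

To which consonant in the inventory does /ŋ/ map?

/n/ is closest: same manner (nasal), place distance 3 (velar→alveolar), same voicing; total 3. Next closest is /j/ at distance 5.

n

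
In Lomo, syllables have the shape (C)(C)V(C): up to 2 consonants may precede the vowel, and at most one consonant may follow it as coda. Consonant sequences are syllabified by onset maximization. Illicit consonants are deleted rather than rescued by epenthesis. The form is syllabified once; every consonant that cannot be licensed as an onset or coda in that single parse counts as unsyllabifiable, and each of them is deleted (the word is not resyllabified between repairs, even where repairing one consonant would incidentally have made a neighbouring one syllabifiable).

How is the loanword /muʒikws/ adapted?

muʒik

Syllabifying with onset maximization leaves /w/, /s/ stranded (at most one coda consonant is licensed; onsets may contain at most 2 consonants).
Deletion applies to /w/, /s/.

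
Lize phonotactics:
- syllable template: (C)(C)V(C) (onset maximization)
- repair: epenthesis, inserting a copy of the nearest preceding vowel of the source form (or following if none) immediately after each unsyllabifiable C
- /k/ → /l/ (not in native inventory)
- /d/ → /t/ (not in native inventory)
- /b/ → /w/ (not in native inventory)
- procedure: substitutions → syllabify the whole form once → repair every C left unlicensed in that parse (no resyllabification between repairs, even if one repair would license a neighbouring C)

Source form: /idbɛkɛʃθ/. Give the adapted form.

Substitution: /d/ → /t/, /b/ → /w/, /k/ → /l/, giving /itwɛlɛʃθ/.
The consonants /θ/ cannot be parsed into a legal (C)(C)V(C) syllable (at most one coda consonant is licensed; onsets may contain at most 2 consonants).
Inserting the epenthetic vowel yields /θ/ → /θɛ/.

itwɛlɛʃθɛ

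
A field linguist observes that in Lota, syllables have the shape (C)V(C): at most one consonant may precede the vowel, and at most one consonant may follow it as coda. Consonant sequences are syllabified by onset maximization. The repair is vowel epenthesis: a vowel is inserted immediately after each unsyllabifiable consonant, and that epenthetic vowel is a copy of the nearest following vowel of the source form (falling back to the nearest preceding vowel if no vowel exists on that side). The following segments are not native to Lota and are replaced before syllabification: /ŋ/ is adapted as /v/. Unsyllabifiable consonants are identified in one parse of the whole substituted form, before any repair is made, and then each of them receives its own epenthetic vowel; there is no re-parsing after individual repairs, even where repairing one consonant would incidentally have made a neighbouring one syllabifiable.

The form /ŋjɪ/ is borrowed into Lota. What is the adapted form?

vɪjɪ

Substitution: /ŋ/ → /v/, giving /vjɪ/.
Under (C)V(C), the unsyllabifiable consonants are /v/ (at most one coda consonant is licensed; onsets are limited to one consonant).
Epenthesis after each stranded consonant: /v/ → /vɪ/.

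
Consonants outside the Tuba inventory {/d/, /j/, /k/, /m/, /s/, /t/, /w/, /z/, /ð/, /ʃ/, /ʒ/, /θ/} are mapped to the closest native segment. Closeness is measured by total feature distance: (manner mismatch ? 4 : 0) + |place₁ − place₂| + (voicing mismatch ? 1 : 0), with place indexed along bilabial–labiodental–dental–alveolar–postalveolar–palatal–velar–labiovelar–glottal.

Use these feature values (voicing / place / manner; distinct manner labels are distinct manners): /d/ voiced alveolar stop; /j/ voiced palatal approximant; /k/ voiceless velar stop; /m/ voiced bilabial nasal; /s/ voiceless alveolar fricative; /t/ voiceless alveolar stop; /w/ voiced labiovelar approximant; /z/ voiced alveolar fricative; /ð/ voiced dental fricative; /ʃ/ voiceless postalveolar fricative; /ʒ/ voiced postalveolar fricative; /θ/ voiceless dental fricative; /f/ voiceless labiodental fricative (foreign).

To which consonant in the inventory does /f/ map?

θ

/θ/ is closest: same manner (fricative), place distance 1 (labiodental→dental), same voicing; total 1. Next closest is /s/ at distance 2.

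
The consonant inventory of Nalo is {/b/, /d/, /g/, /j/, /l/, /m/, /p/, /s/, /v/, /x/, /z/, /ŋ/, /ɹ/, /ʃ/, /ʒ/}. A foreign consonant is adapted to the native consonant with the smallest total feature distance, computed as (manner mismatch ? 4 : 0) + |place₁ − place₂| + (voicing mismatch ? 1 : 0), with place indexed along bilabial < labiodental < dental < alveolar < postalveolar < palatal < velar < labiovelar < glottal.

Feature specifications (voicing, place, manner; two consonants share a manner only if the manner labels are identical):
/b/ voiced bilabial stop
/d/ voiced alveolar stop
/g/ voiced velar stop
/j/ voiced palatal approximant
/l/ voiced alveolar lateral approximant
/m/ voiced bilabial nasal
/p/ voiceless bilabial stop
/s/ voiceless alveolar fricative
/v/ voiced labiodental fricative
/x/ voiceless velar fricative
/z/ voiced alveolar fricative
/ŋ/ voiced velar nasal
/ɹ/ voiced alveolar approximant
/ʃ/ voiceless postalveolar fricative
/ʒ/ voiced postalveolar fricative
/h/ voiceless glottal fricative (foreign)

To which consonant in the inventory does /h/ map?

/x/ is closest: same manner (fricative), place distance 2 (glottal→velar), same voicing; total 2. Next closest is /ʃ/ at distance 4.

x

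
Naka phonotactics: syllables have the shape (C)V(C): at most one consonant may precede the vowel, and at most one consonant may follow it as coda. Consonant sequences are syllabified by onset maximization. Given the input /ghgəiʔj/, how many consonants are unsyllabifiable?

3

The consonants /g/, /h/, /j/ cannot be parsed into a legal (C)V(C) syllable (at most one coda consonant is licensed; onsets are limited to one consonant).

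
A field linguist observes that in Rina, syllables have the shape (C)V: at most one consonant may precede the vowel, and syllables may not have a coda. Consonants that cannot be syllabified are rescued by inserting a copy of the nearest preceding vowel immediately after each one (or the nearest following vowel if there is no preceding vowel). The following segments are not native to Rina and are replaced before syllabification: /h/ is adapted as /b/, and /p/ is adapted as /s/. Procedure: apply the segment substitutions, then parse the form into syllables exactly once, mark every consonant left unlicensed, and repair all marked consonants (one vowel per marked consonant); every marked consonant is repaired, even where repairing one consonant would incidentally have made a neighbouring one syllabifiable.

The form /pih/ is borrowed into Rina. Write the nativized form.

Substitution: /p/ → /s/, /h/ → /b/, giving /sib/.
Syllabifying with onset maximization leaves /b/ stranded (no codas are permitted; onsets are limited to one consonant).
Epenthesis after each stranded consonant: /b/ → /bi/.

sibi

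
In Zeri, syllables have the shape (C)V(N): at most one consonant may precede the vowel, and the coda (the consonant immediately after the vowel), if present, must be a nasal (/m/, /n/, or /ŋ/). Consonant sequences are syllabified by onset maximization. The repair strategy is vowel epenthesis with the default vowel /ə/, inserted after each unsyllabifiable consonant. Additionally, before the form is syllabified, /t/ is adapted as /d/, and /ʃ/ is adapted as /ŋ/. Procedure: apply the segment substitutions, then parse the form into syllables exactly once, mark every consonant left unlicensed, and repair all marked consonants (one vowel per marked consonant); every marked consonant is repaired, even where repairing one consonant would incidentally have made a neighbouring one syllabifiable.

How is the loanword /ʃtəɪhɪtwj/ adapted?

ŋədəɪhɪdəwəjə

Substitution: /ʃ/ → /ŋ/, /t/ → /d/, giving /ŋdəɪhɪdwj/.
Under (C)V(N), the unsyllabifiable consonants are /ŋ/, /d/, /w/, /j/ (only a nasal (/m/, /n/, or /ŋ/) is licensed in coda position; onsets are limited to one consonant).
Inserting the epenthetic vowel yields /ŋ/ → /ŋə/, /d/ → /də/, /w/ → /wə/, /j/ → /jə/.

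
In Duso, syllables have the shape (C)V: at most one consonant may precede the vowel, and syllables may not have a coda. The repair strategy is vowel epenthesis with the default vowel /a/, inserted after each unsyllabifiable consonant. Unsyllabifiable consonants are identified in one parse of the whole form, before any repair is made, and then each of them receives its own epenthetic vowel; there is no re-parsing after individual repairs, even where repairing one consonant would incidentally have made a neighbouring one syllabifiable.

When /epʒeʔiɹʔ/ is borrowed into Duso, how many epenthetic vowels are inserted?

The unsyllabifiable consonants are /p/, /ɹ/, /ʔ/; each receives one epenthetic vowel.

3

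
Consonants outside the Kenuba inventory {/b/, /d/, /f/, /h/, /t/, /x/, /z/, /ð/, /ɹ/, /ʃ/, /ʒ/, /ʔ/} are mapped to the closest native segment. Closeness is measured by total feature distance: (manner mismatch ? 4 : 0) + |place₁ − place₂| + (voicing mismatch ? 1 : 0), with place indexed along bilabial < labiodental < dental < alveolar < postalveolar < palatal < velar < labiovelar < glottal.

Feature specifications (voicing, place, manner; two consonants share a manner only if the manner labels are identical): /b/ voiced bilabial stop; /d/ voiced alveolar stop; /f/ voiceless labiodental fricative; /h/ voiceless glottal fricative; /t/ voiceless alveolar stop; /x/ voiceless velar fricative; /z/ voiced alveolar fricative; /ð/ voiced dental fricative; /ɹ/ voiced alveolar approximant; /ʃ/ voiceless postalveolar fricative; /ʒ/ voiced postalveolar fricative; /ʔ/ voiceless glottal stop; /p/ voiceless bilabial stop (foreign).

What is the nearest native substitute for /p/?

/b/ is closest: same manner (stop), place distance 0 (bilabial→bilabial), voicing differs (+1); total 1. Next closest is /t/ at distance 3.

b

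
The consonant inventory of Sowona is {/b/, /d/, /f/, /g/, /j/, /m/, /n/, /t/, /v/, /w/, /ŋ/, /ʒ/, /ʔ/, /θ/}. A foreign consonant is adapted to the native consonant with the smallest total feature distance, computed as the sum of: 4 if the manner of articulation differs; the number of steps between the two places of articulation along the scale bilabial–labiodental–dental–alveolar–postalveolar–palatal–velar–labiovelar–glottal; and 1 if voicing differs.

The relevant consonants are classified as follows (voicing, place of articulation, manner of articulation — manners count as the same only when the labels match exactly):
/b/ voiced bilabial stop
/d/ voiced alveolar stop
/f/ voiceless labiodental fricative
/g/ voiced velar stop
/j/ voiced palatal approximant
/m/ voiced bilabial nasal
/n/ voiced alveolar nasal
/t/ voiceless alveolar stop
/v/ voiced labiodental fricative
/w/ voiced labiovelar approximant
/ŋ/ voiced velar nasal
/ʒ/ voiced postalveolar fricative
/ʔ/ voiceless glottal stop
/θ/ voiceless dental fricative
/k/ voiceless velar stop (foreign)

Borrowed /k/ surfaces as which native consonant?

g

/g/ is closest: same manner (stop), place distance 0 (velar→velar), voicing differs (+1); total 1. Next closest is /ʔ/ at distance 2.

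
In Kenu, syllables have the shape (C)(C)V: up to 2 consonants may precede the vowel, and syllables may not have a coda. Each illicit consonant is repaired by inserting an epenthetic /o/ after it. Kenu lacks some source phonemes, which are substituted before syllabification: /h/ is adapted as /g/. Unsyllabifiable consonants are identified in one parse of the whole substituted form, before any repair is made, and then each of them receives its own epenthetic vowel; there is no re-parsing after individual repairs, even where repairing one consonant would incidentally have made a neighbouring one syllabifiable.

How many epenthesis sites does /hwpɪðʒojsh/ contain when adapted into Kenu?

4

After substitution the input is /gwpɪðʒojsg/.
The unsyllabifiable consonants are /g/, /j/, /s/, /g/; each receives one epenthetic vowel.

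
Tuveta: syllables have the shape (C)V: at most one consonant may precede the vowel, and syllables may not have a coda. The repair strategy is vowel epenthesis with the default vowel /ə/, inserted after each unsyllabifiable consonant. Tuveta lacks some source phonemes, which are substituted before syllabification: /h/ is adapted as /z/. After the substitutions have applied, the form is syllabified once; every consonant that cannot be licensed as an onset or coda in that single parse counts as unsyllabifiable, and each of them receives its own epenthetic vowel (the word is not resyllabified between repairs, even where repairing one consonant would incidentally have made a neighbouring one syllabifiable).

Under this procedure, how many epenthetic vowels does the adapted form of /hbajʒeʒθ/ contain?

4

After substitution the input is /zbajʒeʒθ/.
The unsyllabifiable consonants are /z/, /j/, /ʒ/, /θ/; each receives one epenthetic vowel.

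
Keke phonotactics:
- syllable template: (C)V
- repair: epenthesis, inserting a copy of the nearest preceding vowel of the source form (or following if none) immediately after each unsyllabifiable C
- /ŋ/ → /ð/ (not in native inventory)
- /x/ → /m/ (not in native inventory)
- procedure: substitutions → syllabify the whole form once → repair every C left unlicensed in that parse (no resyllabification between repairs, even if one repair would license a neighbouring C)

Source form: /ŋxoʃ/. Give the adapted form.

Substitution: /ŋ/ → /ð/, /x/ → /m/, giving /ðmoʃ/.
Under (C)V, the unsyllabifiable consonants are /ð/, /ʃ/ (no codas are permitted; onsets are limited to one consonant).
Inserting the epenthetic vowel yields /ð/ → /ðo/, /ʃ/ → /ʃo/.

ðomoʃo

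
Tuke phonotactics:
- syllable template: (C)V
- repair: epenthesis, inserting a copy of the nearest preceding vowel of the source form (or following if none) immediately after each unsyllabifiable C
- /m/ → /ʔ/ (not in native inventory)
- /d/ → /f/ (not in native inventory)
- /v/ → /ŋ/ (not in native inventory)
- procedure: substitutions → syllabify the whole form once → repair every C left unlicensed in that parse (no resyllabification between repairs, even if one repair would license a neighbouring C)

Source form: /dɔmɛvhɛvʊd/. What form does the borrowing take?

fɔʔɛŋɛhɛŋʊfʊ

Substitution: /d/ → /f/, /m/ → /ʔ/, /v/ → /ŋ/, giving /fɔʔɛŋhɛŋʊf/.
Under (C)V, the unsyllabifiable consonants are /ŋ/, /f/ (no codas are permitted; onsets are limited to one consonant).
Epenthesis after each stranded consonant: /ŋ/ → /ŋɛ/, /f/ → /fʊ/.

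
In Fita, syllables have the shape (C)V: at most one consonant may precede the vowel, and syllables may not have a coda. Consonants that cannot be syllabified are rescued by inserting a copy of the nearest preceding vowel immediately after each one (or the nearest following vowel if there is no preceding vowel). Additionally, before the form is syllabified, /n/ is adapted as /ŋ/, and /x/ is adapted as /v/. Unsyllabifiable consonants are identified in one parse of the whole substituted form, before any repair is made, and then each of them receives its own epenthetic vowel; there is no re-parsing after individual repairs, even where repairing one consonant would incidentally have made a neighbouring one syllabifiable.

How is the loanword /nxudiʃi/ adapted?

Substitution: /n/ → /ŋ/, /x/ → /v/, giving /ŋvudiʃi/.
Syllabifying with onset maximization leaves /ŋ/ stranded (no codas are permitted; onsets are limited to one consonant).
Each unlicensed consonant becomes the onset of a new syllable: /ŋ/ → /ŋu/.

ŋuvudiʃi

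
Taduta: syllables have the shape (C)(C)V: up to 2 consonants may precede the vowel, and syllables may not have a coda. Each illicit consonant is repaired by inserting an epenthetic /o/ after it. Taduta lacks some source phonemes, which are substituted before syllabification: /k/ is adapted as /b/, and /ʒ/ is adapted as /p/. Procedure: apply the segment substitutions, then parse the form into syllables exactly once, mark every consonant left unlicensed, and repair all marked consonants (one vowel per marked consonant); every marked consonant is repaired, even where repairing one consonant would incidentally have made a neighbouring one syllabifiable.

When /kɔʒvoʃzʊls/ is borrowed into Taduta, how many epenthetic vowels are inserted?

2

After substitution the input is /bɔpvoʃzʊls/.
The unsyllabifiable consonants are /l/, /s/; each receives one epenthetic vowel.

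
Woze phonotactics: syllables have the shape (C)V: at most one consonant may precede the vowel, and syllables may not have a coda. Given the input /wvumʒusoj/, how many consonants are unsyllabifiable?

The consonants /w/, /m/, /j/ cannot be parsed into a legal (C)V syllable (no codas are permitted; onsets are limited to one consonant).

3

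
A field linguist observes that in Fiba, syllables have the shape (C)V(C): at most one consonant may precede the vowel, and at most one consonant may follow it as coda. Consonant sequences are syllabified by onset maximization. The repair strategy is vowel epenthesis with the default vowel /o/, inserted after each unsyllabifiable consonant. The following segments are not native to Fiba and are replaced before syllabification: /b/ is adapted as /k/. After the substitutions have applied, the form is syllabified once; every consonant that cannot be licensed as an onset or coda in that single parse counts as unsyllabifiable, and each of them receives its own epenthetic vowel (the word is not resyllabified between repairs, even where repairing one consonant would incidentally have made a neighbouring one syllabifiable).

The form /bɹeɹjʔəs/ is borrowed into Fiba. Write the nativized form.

Substitution: /b/ → /k/, giving /kɹeɹjʔəs/.
Syllabifying with onset maximization leaves /k/, /j/ stranded (at most one coda consonant is licensed; onsets are limited to one consonant).
Epenthesis after each stranded consonant: /k/ → /ko/, /j/ → /jo/.

koɹeɹjoʔəs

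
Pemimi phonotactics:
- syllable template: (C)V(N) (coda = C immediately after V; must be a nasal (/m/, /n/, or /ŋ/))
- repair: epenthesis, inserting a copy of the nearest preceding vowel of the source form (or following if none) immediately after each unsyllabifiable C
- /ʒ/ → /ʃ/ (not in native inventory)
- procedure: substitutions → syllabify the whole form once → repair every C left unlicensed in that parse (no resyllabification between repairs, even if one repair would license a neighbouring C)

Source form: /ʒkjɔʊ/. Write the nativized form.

Substitution: /ʒ/ → /ʃ/, giving /ʃkjɔʊ/.
The consonants /ʃ/, /k/ cannot be parsed into a legal (C)V(N) syllable (only a nasal (/m/, /n/, or /ŋ/) is licensed in coda position; onsets are limited to one consonant).
Epenthesis after each stranded consonant: /ʃ/ → /ʃɔ/, /k/ → /kɔ/.

ʃɔkɔjɔʊ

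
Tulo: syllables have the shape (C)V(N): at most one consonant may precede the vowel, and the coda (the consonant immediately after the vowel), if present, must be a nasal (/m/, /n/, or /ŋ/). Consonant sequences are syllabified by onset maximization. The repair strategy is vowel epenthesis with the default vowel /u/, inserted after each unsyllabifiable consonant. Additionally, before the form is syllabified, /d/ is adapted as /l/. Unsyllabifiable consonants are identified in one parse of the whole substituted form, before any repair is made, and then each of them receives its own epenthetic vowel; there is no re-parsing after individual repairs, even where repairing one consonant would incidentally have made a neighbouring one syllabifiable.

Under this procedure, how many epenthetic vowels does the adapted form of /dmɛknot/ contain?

After substitution the input is /lmɛknot/.
The unsyllabifiable consonants are /l/, /k/, /t/; each receives one epenthetic vowel.

3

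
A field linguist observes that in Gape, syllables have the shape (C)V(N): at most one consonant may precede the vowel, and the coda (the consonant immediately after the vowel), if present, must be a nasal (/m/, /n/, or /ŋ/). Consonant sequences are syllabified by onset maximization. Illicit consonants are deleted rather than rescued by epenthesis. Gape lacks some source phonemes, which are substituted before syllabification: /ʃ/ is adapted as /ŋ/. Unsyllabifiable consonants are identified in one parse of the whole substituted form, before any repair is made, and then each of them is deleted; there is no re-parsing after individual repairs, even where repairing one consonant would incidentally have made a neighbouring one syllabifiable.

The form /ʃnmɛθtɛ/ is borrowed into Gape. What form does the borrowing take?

mɛtɛ

Substitution: /ʃ/ → /ŋ/, giving /ŋnmɛθtɛ/.
The consonants /ŋ/, /n/, /θ/ cannot be parsed into a legal (C)V(N) syllable (only a nasal (/m/, /n/, or /ŋ/) is licensed in coda position; onsets are limited to one consonant).
Each unlicensed consonant is deleted: /ŋ/, /n/, /θ/.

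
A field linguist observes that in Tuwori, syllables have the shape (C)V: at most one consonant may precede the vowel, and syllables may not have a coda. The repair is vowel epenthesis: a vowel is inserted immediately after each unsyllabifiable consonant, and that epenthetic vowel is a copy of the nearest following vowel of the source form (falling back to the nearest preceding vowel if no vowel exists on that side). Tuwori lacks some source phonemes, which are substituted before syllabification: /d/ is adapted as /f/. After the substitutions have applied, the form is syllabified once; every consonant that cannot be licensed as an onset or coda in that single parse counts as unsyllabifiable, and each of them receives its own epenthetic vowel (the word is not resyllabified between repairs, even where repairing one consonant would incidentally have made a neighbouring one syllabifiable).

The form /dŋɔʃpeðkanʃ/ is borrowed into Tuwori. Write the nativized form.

fɔŋɔʃepeðakanaʃa

Substitution: /d/ → /f/, giving /fŋɔʃpeðkanʃ/.
Syllabifying with onset maximization leaves /f/, /ʃ/, /ð/, /n/, /ʃ/ stranded (no codas are permitted; onsets are limited to one consonant).
Epenthesis after each stranded consonant: /f/ → /fɔ/, /ʃ/ → /ʃe/, /ð/ → /ða/, /n/ → /na/, /ʃ/ → /ʃa/.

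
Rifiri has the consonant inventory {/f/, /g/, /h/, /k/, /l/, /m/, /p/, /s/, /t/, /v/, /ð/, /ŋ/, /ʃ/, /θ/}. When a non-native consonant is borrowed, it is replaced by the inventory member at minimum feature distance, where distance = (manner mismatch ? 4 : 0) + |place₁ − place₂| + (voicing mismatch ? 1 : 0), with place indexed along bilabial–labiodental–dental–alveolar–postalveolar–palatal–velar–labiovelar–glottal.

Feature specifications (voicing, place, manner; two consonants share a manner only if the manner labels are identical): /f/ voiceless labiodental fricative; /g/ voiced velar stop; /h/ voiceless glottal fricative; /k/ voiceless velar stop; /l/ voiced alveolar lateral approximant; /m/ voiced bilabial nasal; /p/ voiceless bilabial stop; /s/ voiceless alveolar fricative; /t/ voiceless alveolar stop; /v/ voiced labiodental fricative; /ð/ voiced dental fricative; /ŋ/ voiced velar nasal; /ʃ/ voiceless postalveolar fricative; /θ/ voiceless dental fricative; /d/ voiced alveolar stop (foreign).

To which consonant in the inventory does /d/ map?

/t/ is closest: same manner (stop), place distance 0 (alveolar→alveolar), voicing differs (+1); total 1. Next closest is /g/ at distance 3.

t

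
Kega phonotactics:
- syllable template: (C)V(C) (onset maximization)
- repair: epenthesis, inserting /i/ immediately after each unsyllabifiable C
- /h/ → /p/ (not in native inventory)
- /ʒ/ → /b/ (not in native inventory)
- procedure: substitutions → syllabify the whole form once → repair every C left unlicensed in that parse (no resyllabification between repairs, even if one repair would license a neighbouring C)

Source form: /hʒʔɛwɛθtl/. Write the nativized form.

pibiʔɛwɛθtili

Substitution: /h/ → /p/, /ʒ/ → /b/, giving /pbʔɛwɛθtl/.
The consonants /p/, /b/, /t/, /l/ cannot be parsed into a legal (C)V(C) syllable (at most one coda consonant is licensed; onsets are limited to one consonant).
Each unlicensed consonant becomes the onset of a new syllable: /p/ → /pi/, /b/ → /bi/, /t/ → /ti/, /l/ → /li/.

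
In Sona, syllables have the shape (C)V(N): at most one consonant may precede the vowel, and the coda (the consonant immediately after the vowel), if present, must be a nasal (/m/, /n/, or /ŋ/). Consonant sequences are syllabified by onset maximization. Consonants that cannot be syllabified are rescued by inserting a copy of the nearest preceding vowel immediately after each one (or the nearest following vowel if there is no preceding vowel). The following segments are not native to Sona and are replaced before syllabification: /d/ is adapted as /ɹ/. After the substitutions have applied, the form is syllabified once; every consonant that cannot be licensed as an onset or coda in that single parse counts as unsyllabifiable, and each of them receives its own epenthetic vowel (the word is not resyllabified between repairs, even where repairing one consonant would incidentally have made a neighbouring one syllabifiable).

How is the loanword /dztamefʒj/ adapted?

Substitution: /d/ → /ɹ/, giving /ɹztamefʒj/.
The consonants /ɹ/, /z/, /f/, /ʒ/, /j/ cannot be parsed into a legal (C)V(N) syllable (only a nasal (/m/, /n/, or /ŋ/) is licensed in coda position; onsets are limited to one consonant).
Each unlicensed consonant becomes the onset of a new syllable: /ɹ/ → /ɹa/, /z/ → /za/, /f/ → /fe/, /ʒ/ → /ʒe/, /j/ → /je/.

ɹazatamefeʒeje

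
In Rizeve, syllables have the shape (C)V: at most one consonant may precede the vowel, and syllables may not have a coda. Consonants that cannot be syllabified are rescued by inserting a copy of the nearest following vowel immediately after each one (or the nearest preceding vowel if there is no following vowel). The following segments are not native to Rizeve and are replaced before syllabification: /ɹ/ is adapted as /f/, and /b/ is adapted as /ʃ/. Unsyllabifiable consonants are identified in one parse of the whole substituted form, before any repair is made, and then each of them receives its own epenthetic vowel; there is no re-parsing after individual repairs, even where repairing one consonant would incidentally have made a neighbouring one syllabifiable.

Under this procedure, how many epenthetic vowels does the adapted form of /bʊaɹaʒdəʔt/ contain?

After substitution the input is /ʃʊafaʒdəʔt/.
The unsyllabifiable consonants are /ʒ/, /ʔ/, /t/; each receives one epenthetic vowel.

3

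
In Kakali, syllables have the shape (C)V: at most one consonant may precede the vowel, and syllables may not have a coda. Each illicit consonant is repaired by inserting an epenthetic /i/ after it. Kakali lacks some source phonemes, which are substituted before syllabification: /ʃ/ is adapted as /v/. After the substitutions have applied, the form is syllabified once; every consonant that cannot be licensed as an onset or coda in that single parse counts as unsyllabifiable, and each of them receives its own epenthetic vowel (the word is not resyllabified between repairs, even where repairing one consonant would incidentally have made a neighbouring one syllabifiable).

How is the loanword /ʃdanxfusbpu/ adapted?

vidanixifusibipu

Substitution: /ʃ/ → /v/, giving /vdanxfusbpu/.
The consonants /v/, /n/, /x/, /s/, /b/ cannot be parsed into a legal (C)V syllable (no codas are permitted; onsets are limited to one consonant).
Inserting the epenthetic vowel yields /v/ → /vi/, /n/ → /ni/, /x/ → /xi/, /s/ → /si/, /b/ → /bi/.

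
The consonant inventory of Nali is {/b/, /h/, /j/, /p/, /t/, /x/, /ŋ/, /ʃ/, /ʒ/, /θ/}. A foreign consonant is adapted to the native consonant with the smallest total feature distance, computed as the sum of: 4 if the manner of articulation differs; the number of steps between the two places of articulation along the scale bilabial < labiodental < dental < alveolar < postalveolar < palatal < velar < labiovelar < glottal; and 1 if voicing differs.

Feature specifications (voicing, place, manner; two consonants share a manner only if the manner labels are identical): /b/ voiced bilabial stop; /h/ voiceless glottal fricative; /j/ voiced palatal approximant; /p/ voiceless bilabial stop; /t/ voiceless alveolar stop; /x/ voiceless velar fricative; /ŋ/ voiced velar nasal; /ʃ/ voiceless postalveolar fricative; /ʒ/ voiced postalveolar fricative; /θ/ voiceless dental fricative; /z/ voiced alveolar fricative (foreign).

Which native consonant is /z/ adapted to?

/ʒ/ is closest: same manner (fricative), place distance 1 (alveolar→postalveolar), same voicing; total 1. Next closest is /ʃ/ at distance 2.

ʒ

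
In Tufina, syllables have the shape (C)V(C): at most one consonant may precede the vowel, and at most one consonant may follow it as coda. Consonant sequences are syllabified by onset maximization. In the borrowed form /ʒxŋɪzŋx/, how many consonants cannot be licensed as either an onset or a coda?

Syllabifying with onset maximization leaves /ʒ/, /x/, /ŋ/, /x/ stranded (at most one coda consonant is licensed; onsets are limited to one consonant).

4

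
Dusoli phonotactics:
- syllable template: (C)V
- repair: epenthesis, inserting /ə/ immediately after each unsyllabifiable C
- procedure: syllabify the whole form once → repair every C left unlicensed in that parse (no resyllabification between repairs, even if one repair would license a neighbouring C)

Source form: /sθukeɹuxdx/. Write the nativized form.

səθukeɹuxədəxə

The consonants /s/, /x/, /d/, /x/ cannot be parsed into a legal (C)V syllable (no codas are permitted; onsets are limited to one consonant).
Inserting the epenthetic vowel yields /s/ → /sə/, /x/ → /xə/, /d/ → /də/, /x/ → /xə/.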